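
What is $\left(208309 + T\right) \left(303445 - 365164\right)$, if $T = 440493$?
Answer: $-40043410638$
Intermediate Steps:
$\left(208309 + T\right) \left(303445 - 365164\right) = \left(208309 + 440493\right) \left(303445 - 365164\right) = 648802 \left(-61719\right) = -40043410638$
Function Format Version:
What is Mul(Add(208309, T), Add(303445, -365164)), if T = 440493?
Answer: -40043410638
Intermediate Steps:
Mul(Add(208309, T), Add(303445, -365164)) = Mul(Add(208309, 440493), Add(303445, -365164)) = Mul(648802, -61719) = -40043410638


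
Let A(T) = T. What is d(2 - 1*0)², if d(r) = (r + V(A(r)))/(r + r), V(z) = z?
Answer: 1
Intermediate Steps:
d(r) = 1 (d(r) = (r + r)/(r + r) = (2*r)/((2*r)) = (2*r)*(1/(2*r)) = 1)
d(2 - 1*0)² = 1² = 1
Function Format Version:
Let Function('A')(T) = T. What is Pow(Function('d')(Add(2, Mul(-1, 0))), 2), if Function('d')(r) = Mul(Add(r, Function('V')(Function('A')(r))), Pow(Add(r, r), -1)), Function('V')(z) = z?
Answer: 1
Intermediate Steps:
Function('d')(r) = 1 (Function('d')(r) = Mul(Add(r, r), Pow(Add(r, r), -1)) = Mul(Mul(2, r), Pow(Mul(2, r), -1)) = Mul(Mul(2, r), Mul(Rational(1, 2), Pow(r, -1))) = 1)
Pow(Function('d')(Add(2, Mul(-1, 0))), 2) = Pow(1, 2) = 1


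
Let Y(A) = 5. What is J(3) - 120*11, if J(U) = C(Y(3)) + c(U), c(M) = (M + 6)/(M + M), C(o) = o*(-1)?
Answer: -2647/2 ≈ -1323.5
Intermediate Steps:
C(o) = -o
c(M) = (6 + M)/(2*M) (c(M) = (6 + M)/((2*M)) = (6 + M)*(1/(2*M)) = (6 + M)/(2*M))
J(U) = -5 + (6 + U)/(2*U) (J(U) = -1*5 + (6 + U)/(2*U) = -5 + (6 + U)/(2*U))
J(3) - 120*11 = (-9/2 + 3/3) - 120*11 = (-9/2 + 3*(⅓)) - 1320 = (-9/2 + 1) - 1320 = -7/2 - 1320 = -2647/2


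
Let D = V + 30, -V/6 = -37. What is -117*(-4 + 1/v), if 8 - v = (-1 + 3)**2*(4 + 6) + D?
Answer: 133029/284 ≈ 468.41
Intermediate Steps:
V = 222 (V = -6*(-37) = 222)
D = 252 (D = 222 + 30 = 252)
v = -284 (v = 8 - ((-1 + 3)**2*(4 + 6) + 252) = 8 - (2**2*10 + 252) = 8 - (4*10 + 252) = 8 - (40 + 252) = 8 - 1*292 = 8 - 292 = -284)
-117*(-4 + 1/v) = -117*(-4 + 1/(-284)) = -117*(-4 - 1/284) = -117*(-1137/284) = 133029/284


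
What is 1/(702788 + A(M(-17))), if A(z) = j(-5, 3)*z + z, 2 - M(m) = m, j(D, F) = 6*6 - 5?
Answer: 1/703396 ≈ 1.4217e-6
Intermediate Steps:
j(D, F) = 31 (j(D, F) = 36 - 5 = 31)
M(m) = 2 - m
A(z) = 32*z (A(z) = 31*z + z = 32*z)
1/(702788 + A(M(-17))) = 1/(702788 + 32*(2 - 1*(-17))) = 1/(702788 + 32*(2 + 17)) = 1/(702788 + 32*19) = 1/(702788 + 608) = 1/703396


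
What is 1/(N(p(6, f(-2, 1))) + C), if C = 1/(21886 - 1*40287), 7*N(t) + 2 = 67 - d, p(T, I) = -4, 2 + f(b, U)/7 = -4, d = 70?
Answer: -128807/92012 ≈ -1.3999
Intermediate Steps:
f(b, U) = -42 (f(b, U) = -14 + 7*(-4) = -14 - 28 = -42)
N(t) = -5/7 (N(t) = -2/7 + (67 - 1*70)/7 = -2/7 + (67 - 70)/7 = -2/7 + (⅐)*(-3) = -2/7 - 3/7 = -5/7)
C = -1/18401 (C = 1/(21886 - 40287) = 1/(-18401) = -1/18401 ≈ -5.4345e-5)
1/(N(p(6, f(-2, 1))) + C) = 1/(-5/7 - 1/18401) = 1/(-92012/128807) = -128807/92012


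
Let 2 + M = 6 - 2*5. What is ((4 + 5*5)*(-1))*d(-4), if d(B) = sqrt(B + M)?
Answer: -29*I*sqrt(10) ≈ -91.706*I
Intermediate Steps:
M = -6 (M = -2 + (6 - 2*5) = -2 + (6 - 1*10) = -2 + (6 - 10) = -2 - 4 = -6)
d(B) = sqrt(-6 + B) (d(B) = sqrt(B - 6) = sqrt(-6 + B))
((4 + 5*5)*(-1))*d(-4) = ((4 + 5*5)*(-1))*sqrt(-6 - 4) = ((4 + 25)*(-1))*sqrt(-10) = (29*(-1))*(I*sqrt(10)) = -29*I*sqrt(10)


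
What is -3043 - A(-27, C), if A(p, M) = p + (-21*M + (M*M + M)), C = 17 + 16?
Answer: -3445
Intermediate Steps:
C = 33
A(p, M) = p + M² - 20*M (A(p, M) = p + (-21*M + (M² + M)) = p + (-21*M + (M + M²)) = p + (M² - 20*M) = p + M² - 20*M)
-3043 - A(-27, C) = -3043 - (-27 + 33² - 20*33) = -3043 - (-27 + 1089 - 660) = -3043 - 1*402 = -3043 - 402 = -3445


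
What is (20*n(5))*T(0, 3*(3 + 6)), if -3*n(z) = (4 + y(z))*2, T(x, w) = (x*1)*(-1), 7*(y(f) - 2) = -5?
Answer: 0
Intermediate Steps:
y(f) = 9/7 (y(f) = 2 + (⅐)*(-5) = 2 - 5/7 = 9/7)
T(x, w) = -x (T(x, w) = x*(-1) = -x)
n(z) = -74/21 (n(z) = -(4 + 9/7)*2/3 = -37*2/21 = -⅓*74/7 = -74/21)
(20*n(5))*T(0, 3*(3 + 6)) = (20*(-74/21))*(-1*0) = -1480/21*0 = 0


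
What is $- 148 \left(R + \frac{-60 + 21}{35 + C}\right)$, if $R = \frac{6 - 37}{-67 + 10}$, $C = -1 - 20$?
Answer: $\frac{132386}{399} \approx 331.79$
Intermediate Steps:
$C = -21$ ($C = -1 - 20 = -21$)
$R = \frac{31}{57}$ ($R = - \frac{31}{-57} = \left(-31\right) \left(- \frac{1}{57}\right) = \frac{31}{57} \approx 0.54386$)
$- 148 \left(R + \frac{-60 + 21}{35 + C}\right) = - 148 \left(\frac{31}{57} + \frac{-60 + 21}{35 - 21}\right) = - 148 \left(\frac{31}{57} - \frac{39}{14}\right) = \left(-148\right) \left(- \frac{1789}{798}\right) = \frac{132386}{399}$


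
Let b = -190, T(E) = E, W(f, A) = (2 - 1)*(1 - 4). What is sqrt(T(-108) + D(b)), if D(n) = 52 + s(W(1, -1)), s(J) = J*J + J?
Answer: 5*I*sqrt(2) ≈ 7.0711*I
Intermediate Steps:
W(f, A) = -3 (W(f, A) = 1*(-3) = -3)
s(J) = J + J**2 (s(J) = J**2 + J = J + J**2)
D(n) = 58 (D(n) = 52 - 3*(1 - 3) = 52 - 3*(-2) = 52 + 6 = 58)
sqrt(T(-108) + D(b)) = sqrt(-108 + 58) = sqrt(-50) = 5*I*sqrt(2)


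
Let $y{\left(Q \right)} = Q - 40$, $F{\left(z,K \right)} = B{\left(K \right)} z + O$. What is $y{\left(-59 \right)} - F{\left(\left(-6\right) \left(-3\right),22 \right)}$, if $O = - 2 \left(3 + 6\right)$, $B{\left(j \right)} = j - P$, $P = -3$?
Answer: $-531$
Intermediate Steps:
$B{\left(j \right)} = 3 + j$ ($B{\left(j \right)} = j - -3 = j + 3 = 3 + j$)
$O = -18$ ($O = \left(-2\right) 9 = -18$)
$F{\left(z,K \right)} = -18 + z \left(3 + K\right)$ ($F{\left(z,K \right)} = \left(3 + K\right) z - 18 = z \left(3 + K\right) - 18 = -18 + z \left(3 + K\right)$)
$y{\left(Q \right)} = -40 + Q$ ($y{\left(Q \right)} = Q - 40 = -40 + Q$)
$y{\left(-59 \right)} - F{\left(\left(-6\right) \left(-3\right),22 \right)} = \left(-40 - 59\right) - \left(-18 + \left(-6\right) \left(-3\right) \left(3 + 22\right)\right) = -99 - \left(-18 + 18 \cdot 25\right) = -99 - \left(-18 + 450\right) = -99 - 432 = -531$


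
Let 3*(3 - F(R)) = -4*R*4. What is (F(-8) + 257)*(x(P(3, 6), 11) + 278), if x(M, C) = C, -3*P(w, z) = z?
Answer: 188428/3 ≈ 62809.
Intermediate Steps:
P(w, z) = -z/3
F(R) = 3 + 16*R/3 (F(R) = 3 - (-4*R)*4/3 = 3 - (-16)*R/3 = 3 + 16*R/3)
(F(-8) + 257)*(x(P(3, 6), 11) + 278) = ((3 + (16/3)*(-8)) + 257)*(11 + 278) = ((3 - 128/3) + 257)*289 = (-119/3 + 257)*289 = (652/3)*289 = 188428/3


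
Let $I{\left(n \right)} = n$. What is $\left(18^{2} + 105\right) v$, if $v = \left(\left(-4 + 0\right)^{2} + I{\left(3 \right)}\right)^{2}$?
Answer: $154869$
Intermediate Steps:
$v = 361$ ($v = \left(\left(-4 + 0\right)^{2} + 3\right)^{2} = \left(\left(-4\right)^{2} + 3\right)^{2} = \left(16 + 3\right)^{2} = 19^{2} = 361$)
$\left(18^{2} + 105\right) v = \left(18^{2} + 105\right) 361 = \left(324 + 105\right) 361 = 429 \cdot 361 = 154869$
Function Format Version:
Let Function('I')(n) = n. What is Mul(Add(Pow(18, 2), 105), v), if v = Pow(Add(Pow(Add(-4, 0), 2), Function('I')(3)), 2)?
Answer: 154869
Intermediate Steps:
v = 361 (v = Pow(Add(Pow(Add(-4, 0), 2), 3), 2) = Pow(Add(Pow(-4, 2), 3), 2) = Pow(Add(16, 3), 2) = Pow(19, 2) = 361)
Mul(Add(Pow(18, 2), 105), v) = Mul(Add(Pow(18, 2), 105), 361) = Mul(Add(324, 105), 361) = Mul(429, 361) = 154869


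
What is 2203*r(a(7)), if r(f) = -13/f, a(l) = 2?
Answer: -28639/2 ≈ -14320.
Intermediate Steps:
2203*r(a(7)) = 2203*(-13/2) = -28639/2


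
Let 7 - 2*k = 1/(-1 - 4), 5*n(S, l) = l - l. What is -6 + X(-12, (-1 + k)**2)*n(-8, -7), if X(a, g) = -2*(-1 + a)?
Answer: -6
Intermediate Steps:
n(S, l) = 0 (n(S, l) = (l - l)/5 = (1/5)*0 = 0)
k = 18/5 (k = 7/2 - 1/(2*(-1 - 4)) = 7/2 - 1/2/(-5) = 7/2 - 1/2*(-1/5) = 7/2 + 1/10 = 18/5 ≈ 3.6000)
X(a, g) = 2 - 2*a
-6 + X(-12, (-1 + k)**2)*n(-8, -7) = -6 + (2 - 2*(-12))*0 = -6 + (2 + 24)*0 = -6 + 26*0 = -6 + 0 = -6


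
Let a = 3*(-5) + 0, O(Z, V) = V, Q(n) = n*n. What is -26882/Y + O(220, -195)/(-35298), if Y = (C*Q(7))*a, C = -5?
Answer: -35117193/4804450 ≈ -7.3093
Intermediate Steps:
Q(n) = n²
a = -15 (a = -15 + 0 = -15)
Y = 3675 (Y = -5*7²*(-15) = -5*49*(-15) = -245*(-15) = 3675)
-26882/Y + O(220, -195)/(-35298) = -26882/3675 - 195/(-35298) = -26882*1/3675 - 195*(-1/35298) = -26882/3675 + 65/11766 = -35117193/4804450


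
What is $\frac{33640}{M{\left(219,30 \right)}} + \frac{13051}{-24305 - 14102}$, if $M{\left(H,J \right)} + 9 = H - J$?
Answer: $\frac{64483115}{345663} \approx 186.55$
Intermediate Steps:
$M{\left(H,J \right)} = -9 + H - J$ ($M{\left(H,J \right)} = -9 + \left(H - J\right) = -9 + H - J$)
$\frac{33640}{M{\left(219,30 \right)}} + \frac{13051}{-24305 - 14102} = \frac{33640}{-9 + 219 - 30} + \frac{13051}{-24305 - 14102} = \frac{33640}{180} + \frac{13051}{-38407} = 33640 \cdot \frac{1}{180} + 13051 \left(- \frac{1}{38407}\right) = \frac{1682}{9} - \frac{13051}{38407} = \frac{64483115}{345663}$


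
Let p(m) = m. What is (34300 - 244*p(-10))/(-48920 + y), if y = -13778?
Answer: -18370/31349 ≈ -0.58598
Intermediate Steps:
(34300 - 244*p(-10))/(-48920 + y) = (34300 - 244*(-10))/(-48920 - 13778) = (34300 + 2440)/(-62698) = 36740*(-1/62698) = -18370/31349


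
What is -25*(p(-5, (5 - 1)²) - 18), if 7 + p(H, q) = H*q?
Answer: 2625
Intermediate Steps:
p(H, q) = -7 + H*q
-25*(p(-5, (5 - 1)²) - 18) = -25*((-7 - 5*(5 - 1)²) - 18) = -25*((-7 - 5*4²) - 18) = -25*((-7 - 5*16) - 18) = -25*((-7 - 80) - 18) = -25*(-87 - 18) = -25*(-105) = 2625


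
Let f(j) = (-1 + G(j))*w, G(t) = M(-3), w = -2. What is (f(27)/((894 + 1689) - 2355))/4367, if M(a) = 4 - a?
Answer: -1/82973 ≈ -1.2052e-5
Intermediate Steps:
G(t) = 7 (G(t) = 4 - 1*(-3) = 4 + 3 = 7)
f(j) = -12 (f(j) = (-1 + 7)*(-2) = 6*(-2) = -12)
(f(27)/((894 + 1689) - 2355))/4367 = -12/((894 + 1689) - 2355)/4367 = -12/(2583 - 2355)*(1/4367) = -12/228*(1/4367) = -12*1/228*(1/4367) = -1/19*1/4367 = -1/82973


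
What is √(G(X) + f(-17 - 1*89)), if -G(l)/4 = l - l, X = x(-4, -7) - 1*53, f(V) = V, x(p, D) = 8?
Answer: I*√106 ≈ 10.296*I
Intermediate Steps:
X = -45 (X = 8 - 1*53 = 8 - 53 = -45)
G(l) = 0 (G(l) = -4*(l - l) = -4*0 = 0)
√(G(X) + f(-17 - 1*89)) = √(0 + (-17 - 1*89)) = √(0 + (-17 - 89)) = √(0 - 106) = √(-106) = I*√106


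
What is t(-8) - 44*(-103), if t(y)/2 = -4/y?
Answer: 4533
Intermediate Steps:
t(y) = -8/y (t(y) = 2*(-4/y) = -8/y)
t(-8) - 44*(-103) = -8/(-8) - 44*(-103) = -8*(-⅛) + 4532 = 1 + 4532 = 4533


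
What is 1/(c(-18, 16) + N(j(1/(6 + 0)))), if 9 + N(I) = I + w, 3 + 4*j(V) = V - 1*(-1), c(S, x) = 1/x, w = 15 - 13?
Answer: -48/355 ≈ -0.13521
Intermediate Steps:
w = 2
j(V) = -½ + V/4 (j(V) = -¾ + (V - 1*(-1))/4 = -¾ + (V + 1)/4 = -¾ + (1 + V)/4 = -¾ + (¼ + V/4) = -½ + V/4)
N(I) = -7 + I (N(I) = -9 + (I + 2) = -9 + (2 + I) = -7 + I)
1/(c(-18, 16) + N(j(1/(6 + 0)))) = 1/(1/16 + (-7 + (-½ + 1/(4*(6 + 0))))) = 1/(1/16 + (-7 + (-½ + (¼)/6))) = 1/(1/16 + (-7 + (-½ + (¼)*(⅙)))) = 1/(1/16 + (-7 + (-½ + 1/24))) = 1/(1/16 + (-7 - 11/24)) = 1/(1/16 - 179/24) = 1/(-355/48) = -48/355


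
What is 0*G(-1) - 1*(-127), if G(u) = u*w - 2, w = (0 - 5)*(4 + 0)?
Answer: 127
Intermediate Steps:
w = -20 (w = -5*4 = -20)
G(u) = -2 - 20*u (G(u) = u*(-20) - 2 = -20*u - 2 = -2 - 20*u)
0*G(-1) - 1*(-127) = 0*(-2 - 20*(-1)) - 1*(-127) = 0*(-2 + 20) + 127 = 0*18 + 127 = 0 + 127 = 127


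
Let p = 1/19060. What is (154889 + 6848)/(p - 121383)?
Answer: -3082707220/2313559979 ≈ -1.3325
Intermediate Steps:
p = 1/19060 ≈ 5.2466e-5
(154889 + 6848)/(p - 121383) = (154889 + 6848)/(1/19060 - 121383) = 161737/(-2313559979/19060) = 161737*(-19060/2313559979) = -3082707220/2313559979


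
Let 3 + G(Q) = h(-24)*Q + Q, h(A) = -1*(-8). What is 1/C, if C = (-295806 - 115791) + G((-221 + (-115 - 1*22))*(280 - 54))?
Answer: -1/1139772 ≈ -8.7737e-7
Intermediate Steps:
h(A) = 8
G(Q) = -3 + 9*Q (G(Q) = -3 + (8*Q + Q) = -3 + 9*Q)
C = -1139772 (C = (-295806 - 115791) + (-3 + 9*((-221 + (-115 - 1*22))*(280 - 54))) = -411597 + (-3 + 9*((-221 + (-115 - 22))*226)) = -411597 + (-3 + 9*((-221 - 137)*226)) = -411597 + (-3 + 9*(-358*226)) = -411597 + (-3 + 9*(-80908)) = -411597 + (-3 - 728172) = -411597 - 728175 = -1139772)
1/C = 1/(-1139772) = -1/1139772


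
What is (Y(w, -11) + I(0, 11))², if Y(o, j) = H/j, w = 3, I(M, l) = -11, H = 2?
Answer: 15129/121 ≈ 125.03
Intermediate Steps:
Y(o, j) = 2/j
(Y(w, -11) + I(0, 11))² = (2/(-11) - 11)² = (2*(-1/11) - 11)² = (-2/11 - 11)² = (-123/11)² = 15129/121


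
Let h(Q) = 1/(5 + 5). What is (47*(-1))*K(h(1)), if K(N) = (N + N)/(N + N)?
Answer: -47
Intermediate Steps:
h(Q) = ⅒ (h(Q) = 1/10 = ⅒)
K(N) = 1 (K(N) = (2*N)/((2*N)) = (2*N)*(1/(2*N)) = 1)
(47*(-1))*K(h(1)) = (47*(-1))*1 = -47*1 = -47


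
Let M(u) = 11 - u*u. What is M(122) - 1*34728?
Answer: -49601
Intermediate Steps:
M(u) = 11 - u²
M(122) - 1*34728 = (11 - 1*122²) - 1*34728 = (11 - 1*14884) - 34728 = (11 - 14884) - 34728 = -14873 - 34728 = -49601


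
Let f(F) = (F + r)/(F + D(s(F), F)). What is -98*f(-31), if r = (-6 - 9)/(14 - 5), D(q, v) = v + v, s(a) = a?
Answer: -9604/279 ≈ -34.423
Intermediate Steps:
D(q, v) = 2*v
r = -5/3 (r = -15/9 = -15*1/9 = -5/3 ≈ -1.6667)
f(F) = (-5/3 + F)/(3*F) (f(F) = (F - 5/3)/(F + 2*F) = (-5/3 + F)/((3*F)) = (-5/3 + F)*(1/(3*F)) = (-5/3 + F)/(3*F))
-98*f(-31) = -98*(-5 + 3*(-31))/(9*(-31)) = -98*(-1)*(-5 - 93)/(9*31) = -98*(-1)*(-98)/(9*31) = -98*98/279 = -9604/279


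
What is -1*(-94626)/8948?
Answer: 47313/4474 ≈ 10.575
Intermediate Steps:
-1*(-94626)/8948 = 94626*(1/8948) = 47313/4474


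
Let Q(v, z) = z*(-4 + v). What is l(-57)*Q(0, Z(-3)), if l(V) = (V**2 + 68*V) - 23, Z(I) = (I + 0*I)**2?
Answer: 23400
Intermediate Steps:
Z(I) = I**2 (Z(I) = (I + 0)**2 = I**2)
l(V) = -23 + V**2 + 68*V
l(-57)*Q(0, Z(-3)) = (-23 + (-57)**2 + 68*(-57))*((-3)**2*(-4 + 0)) = (-23 + 3249 - 3876)*(9*(-4)) = -650*(-36) = 23400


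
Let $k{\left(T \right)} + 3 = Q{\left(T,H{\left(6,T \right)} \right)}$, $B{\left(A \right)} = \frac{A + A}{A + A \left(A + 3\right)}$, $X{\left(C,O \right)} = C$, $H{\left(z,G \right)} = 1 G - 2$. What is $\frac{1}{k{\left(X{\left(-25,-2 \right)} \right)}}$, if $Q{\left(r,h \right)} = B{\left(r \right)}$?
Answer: $- \frac{21}{65} \approx -0.32308$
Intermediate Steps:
$H{\left(z,G \right)} = -2 + G$ ($H{\left(z,G \right)} = G - 2 = -2 + G$)
$B{\left(A \right)} = \frac{2 A}{A + A \left(3 + A\right)}$
$Q{\left(r,h \right)} = \frac{2}{4 + r}$
$k{\left(T \right)} = -3 + \frac{2}{4 + T}$
$\frac{1}{k{\left(X{\left(-25,-2 \right)} \right)}} = \frac{1}{\frac{1}{4 - 25} \left(-10 - -75\right)} = \frac{1}{\frac{1}{-21} \left(-10 + 75\right)} = \frac{1}{\left(- \frac{1}{21}\right) 65} = \frac{1}{- \frac{65}{21}} = - \frac{21}{65}$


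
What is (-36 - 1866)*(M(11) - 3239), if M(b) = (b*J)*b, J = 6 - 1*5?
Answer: 5930436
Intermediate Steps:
J = 1 (J = 6 - 5 = 1)
M(b) = b² (M(b) = (b*1)*b = b*b = b²)
(-36 - 1866)*(M(11) - 3239) = (-36 - 1866)*(11² - 3239) = -1902*(121 - 3239) = -1902*(-3118) = 5930436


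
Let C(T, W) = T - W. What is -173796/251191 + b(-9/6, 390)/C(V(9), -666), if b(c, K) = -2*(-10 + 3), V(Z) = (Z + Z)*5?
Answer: -9133793/13564314 ≈ -0.67337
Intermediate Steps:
V(Z) = 10*Z (V(Z) = (2*Z)*5 = 10*Z)
b(c, K) = 14 (b(c, K) = -2*(-7) = 14)
-173796/251191 + b(-9/6, 390)/C(V(9), -666) = -173796/251191 + 14/(10*9 - 1*(-666)) = -173796*1/251191 + 14/(90 + 666) = -173796/251191 + 14/756 = -173796/251191 + 14*(1/756) = -173796/251191 + 1/54 = -9133793/13564314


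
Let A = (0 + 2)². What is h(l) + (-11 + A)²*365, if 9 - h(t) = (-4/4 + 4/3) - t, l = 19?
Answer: 53738/3 ≈ 17913.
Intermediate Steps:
A = 4 (A = 2² = 4)
h(t) = 26/3 + t (h(t) = 9 - ((-4/4 + 4/3) - t) = 9 - ((-4*¼ + 4*(⅓)) - t) = 9 - ((-1 + 4/3) - t) = 9 - (⅓ - t) = 9 + (-⅓ + t) = 26/3 + t)
h(l) + (-11 + A)²*365 = (26/3 + 19) + (-11 + 4)²*365 = 83/3 + (-7)²*365 = 83/3 + 49*365 = 83/3 + 17885 = 53738/3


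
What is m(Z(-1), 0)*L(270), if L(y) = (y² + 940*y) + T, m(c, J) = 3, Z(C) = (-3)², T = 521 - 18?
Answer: 981609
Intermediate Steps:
T = 503
Z(C) = 9
L(y) = 503 + y² + 940*y (L(y) = (y² + 940*y) + 503 = 503 + y² + 940*y)
m(Z(-1), 0)*L(270) = 3*(503 + 270² + 940*270) = 3*(503 + 72900 + 253800) = 3*327203 = 981609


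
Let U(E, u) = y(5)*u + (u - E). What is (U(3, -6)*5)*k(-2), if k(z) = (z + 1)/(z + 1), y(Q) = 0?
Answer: -45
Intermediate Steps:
k(z) = 1 (k(z) = (1 + z)/(1 + z) = 1)
U(E, u) = u - E (U(E, u) = 0*u + (u - E) = 0 + (u - E) = u - E)
(U(3, -6)*5)*k(-2) = ((-6 - 1*3)*5)*1 = ((-6 - 3)*5)*1 = -9*5*1 = -45*1 = -45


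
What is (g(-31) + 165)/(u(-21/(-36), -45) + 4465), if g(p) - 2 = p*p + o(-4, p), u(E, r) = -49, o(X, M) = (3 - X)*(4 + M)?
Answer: 313/1472 ≈ 0.21264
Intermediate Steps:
g(p) = 30 + p² + 7*p (g(p) = 2 + (p*p + (12 - 4*(-4) + 3*p - 1*p*(-4))) = 2 + (p² + (12 + 16 + 3*p + 4*p)) = 2 + (p² + (28 + 7*p)) = 2 + (28 + p² + 7*p) = 30 + p² + 7*p)
(g(-31) + 165)/(u(-21/(-36), -45) + 4465) = ((30 + (-31)² + 7*(-31)) + 165)/(-49 + 4465) = ((30 + 961 - 217) + 165)/4416 = (774 + 165)*(1/4416) = 939*(1/4416) = 313/1472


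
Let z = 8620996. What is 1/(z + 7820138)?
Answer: 1/16441134 ≈ 6.0823e-8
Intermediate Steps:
1/(z + 7820138) = 1/(8620996 + 7820138) = 1/16441134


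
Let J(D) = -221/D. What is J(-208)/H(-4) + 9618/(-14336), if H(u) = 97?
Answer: -65551/99328 ≈ -0.65994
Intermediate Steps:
J(-208)/H(-4) + 9618/(-14336) = -221/(-208)/97 + 9618/(-14336) = -221*(-1/208)*(1/97) + 9618*(-1/14336) = (17/16)*(1/97) - 687/1024 = 17/1552 - 687/1024 = -65551/99328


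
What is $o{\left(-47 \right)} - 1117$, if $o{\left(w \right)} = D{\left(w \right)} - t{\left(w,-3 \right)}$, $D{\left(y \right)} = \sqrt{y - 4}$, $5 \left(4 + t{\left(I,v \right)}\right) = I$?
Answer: $- \frac{5518}{5} + i \sqrt{51} \approx -1103.6 + 7.1414 i$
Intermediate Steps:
$t{\left(I,v \right)} = -4 + \frac{I}{5}$
$D{\left(y \right)} = \sqrt{-4 + y}$
$o{\left(w \right)} = 4 + \sqrt{-4 + w} - \frac{w}{5}$ ($o{\left(w \right)} = \sqrt{-4 + w} - \left(-4 + \frac{w}{5}\right) = 4 + \sqrt{-4 + w} - \frac{w}{5}$)
$o{\left(-47 \right)} - 1117 = \left(4 + \sqrt{-4 - 47} - - \frac{47}{5}\right) - 1117 = \left(4 + \sqrt{-51} + \frac{47}{5}\right) - 1117 = \left(4 + i \sqrt{51} + \frac{47}{5}\right) - 1117 = \left(\frac{67}{5} + i \sqrt{51}\right) - 1117 = - \frac{5518}{5} + i \sqrt{51}$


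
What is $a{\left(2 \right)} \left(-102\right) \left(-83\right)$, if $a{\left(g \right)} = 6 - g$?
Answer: $33864$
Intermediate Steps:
$a{\left(2 \right)} \left(-102\right) \left(-83\right) = \left(6 - 2\right) \left(-102\right) \left(-83\right) = 4 \left(-102\right) \left(-83\right) = \left(-408\right) \left(-83\right) = 33864$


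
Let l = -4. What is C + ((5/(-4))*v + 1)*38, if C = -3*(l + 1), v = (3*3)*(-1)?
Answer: 949/2 ≈ 474.50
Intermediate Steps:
v = -9 (v = 9*(-1) = -9)
C = 9 (C = -3*(-4 + 1) = -3*(-3) = 9)
C + ((5/(-4))*v + 1)*38 = 9 + ((5/(-4))*(-9) + 1)*38 = 9 + ((5*(-1/4))*(-9) + 1)*38 = 9 + (-5/4*(-9) + 1)*38 = 9 + (45/4 + 1)*38 = 9 + (49/4)*38 = 9 + 931/2 = 949/2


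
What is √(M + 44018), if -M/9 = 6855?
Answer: I*√17677 ≈ 132.95*I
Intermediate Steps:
M = -61695 (M = -9*6855 = -61695)
√(M + 44018) = √(-61695 + 44018) = √(-17677) = I*√17677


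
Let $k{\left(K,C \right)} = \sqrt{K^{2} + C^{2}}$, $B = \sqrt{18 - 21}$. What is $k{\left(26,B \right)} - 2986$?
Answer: $-2986 + \sqrt{673} \approx -2960.1$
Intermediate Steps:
$B = i \sqrt{3}$ ($B = \sqrt{-3} = i \sqrt{3} \approx 1.732 i$)
$k{\left(K,C \right)} = \sqrt{C^{2} + K^{2}}$
$k{\left(26,B \right)} - 2986 = \sqrt{\left(i \sqrt{3}\right)^{2} + 26^{2}} - 2986 = \sqrt{-3 + 676} - 2986 = \sqrt{673} - 2986 = -2986 + \sqrt{673}$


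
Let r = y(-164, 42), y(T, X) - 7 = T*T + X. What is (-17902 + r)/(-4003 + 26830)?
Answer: 9043/22827 ≈ 0.39615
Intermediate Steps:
y(T, X) = 7 + X + T² (y(T, X) = 7 + (T*T + X) = 7 + (T² + X) = 7 + (X + T²) = 7 + X + T²)
r = 26945 (r = 7 + 42 + (-164)² = 7 + 42 + 26896 = 26945)
(-17902 + r)/(-4003 + 26830) = (-17902 + 26945)/(-4003 + 26830) = 9043/22827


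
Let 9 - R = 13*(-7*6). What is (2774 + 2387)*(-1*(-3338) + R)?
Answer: 20091773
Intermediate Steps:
R = 555 (R = 9 - 13*(-7*6) = 9 - 13*(-42) = 9 - 1*(-546) = 9 + 546 = 555)
(2774 + 2387)*(-1*(-3338) + R) = (2774 + 2387)*(-1*(-3338) + 555) = 5161*(3338 + 555) = 5161*3893 = 20091773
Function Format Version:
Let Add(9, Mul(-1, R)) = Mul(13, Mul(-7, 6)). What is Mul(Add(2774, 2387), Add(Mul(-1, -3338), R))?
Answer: 20091773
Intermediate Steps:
R = 555 (R = Add(9, Mul(-1, Mul(13, Mul(-7, 6)))) = Add(9, Mul(-1, Mul(13, -42))) = Add(9, Mul(-1, -546)) = Add(9, 546) = 555)
Mul(Add(2774, 2387), Add(Mul(-1, -3338), R)) = Mul(Add(2774, 2387), Add(Mul(-1, -3338), 555)) = Mul(5161, Add(3338, 555)) = Mul(5161, 3893) = 20091773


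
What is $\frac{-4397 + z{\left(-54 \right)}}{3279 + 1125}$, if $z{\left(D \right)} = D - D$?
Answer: $- \frac{4397}{4404} \approx -0.99841$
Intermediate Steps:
$z{\left(D \right)} = 0$
$\frac{-4397 + z{\left(-54 \right)}}{3279 + 1125} = \frac{-4397 + 0}{3279 + 1125} = - \frac{4397}{4404}$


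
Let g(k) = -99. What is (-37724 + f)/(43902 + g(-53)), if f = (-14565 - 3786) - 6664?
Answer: -6971/4867 ≈ -1.4323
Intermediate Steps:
f = -25015 (f = -18351 - 6664 = -25015)
(-37724 + f)/(43902 + g(-53)) = (-37724 - 25015)/(43902 - 99) = -62739/43803 = -62739*1/43803 = -6971/4867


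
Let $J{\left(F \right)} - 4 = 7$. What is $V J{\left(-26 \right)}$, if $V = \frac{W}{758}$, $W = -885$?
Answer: $- \frac{9735}{758} \approx -12.843$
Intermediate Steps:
$J{\left(F \right)} = 11$ ($J{\left(F \right)} = 4 + 7 = 11$)
$V = - \frac{885}{758} \approx -1.1675$
$V J{\left(-26 \right)} = \left(- \frac{885}{758}\right) 11 = - \frac{9735}{758}$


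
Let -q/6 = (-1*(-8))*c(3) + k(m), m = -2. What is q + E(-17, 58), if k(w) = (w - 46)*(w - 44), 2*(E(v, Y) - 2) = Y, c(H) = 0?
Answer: -13217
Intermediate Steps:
E(v, Y) = 2 + Y/2
k(w) = (-46 + w)*(-44 + w)
q = -13248 (q = -6*(-1*(-8)*0 + (2024 + (-2)**2 - 90*(-2))) = -6*(8*0 + (2024 + 4 + 180)) = -6*(0 + 2208) = -6*2208 = -13248)
q + E(-17, 58) = -13248 + (2 + (1/2)*58) = -13248 + (2 + 29) = -13248 + 31 = -13217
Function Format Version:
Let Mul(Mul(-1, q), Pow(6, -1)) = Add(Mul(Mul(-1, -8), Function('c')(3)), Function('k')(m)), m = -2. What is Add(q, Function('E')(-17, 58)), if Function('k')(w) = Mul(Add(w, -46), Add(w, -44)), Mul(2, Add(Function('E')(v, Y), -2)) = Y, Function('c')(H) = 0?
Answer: -13217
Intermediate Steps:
Function('E')(v, Y) = Add(2, Mul(Rational(1, 2), Y))
Function('k')(w) = Mul(Add(-46, w), Add(-44, w))
q = -13248 (q = Mul(-6, Add(Mul(Mul(-1, -8), 0), Add(2024, Pow(-2, 2), Mul(-90, -2)))) = Mul(-6, Add(Mul(8, 0), Add(2024, 4, 180))) = Mul(-6, Add(0, 2208)) = Mul(-6, 2208) = -13248)
Add(q, Function('E')(-17, 58)) = Add(-13248, Add(2, Mul(Rational(1, 2), 58))) = Add(-13248, Add(2, 29)) = Add(-13248, 31) = -13217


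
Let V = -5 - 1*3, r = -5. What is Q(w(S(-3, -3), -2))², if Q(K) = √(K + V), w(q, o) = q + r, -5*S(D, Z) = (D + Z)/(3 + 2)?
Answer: -319/25 ≈ -12.760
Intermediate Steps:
S(D, Z) = -D/25 - Z/25 (S(D, Z) = -(D + Z)/(5*(3 + 2)) = -(D + Z)/(5*5) = -(D/5 + Z/5)/5 = -D/25 - Z/25)
w(q, o) = -5 + q (w(q, o) = q - 5 = -5 + q)
V = -8 (V = -5 - 3 = -8)
Q(K) = √(-8 + K) (Q(K) = √(K - 8) = √(-8 + K))
Q(w(S(-3, -3), -2))² = (√(-8 + (-5 + (-1/25*(-3) - 1/25*(-3)))))² = (√(-8 + (-5 + (3/25 + 3/25))))² = (√(-8 + (-5 + 6/25)))² = (√(-8 - 119/25))² = (√(-319/25))² = (I*√319/5)² = -319/25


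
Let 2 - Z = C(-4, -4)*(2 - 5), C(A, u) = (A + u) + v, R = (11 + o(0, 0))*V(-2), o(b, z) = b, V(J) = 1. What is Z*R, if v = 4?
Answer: -110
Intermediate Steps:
R = 11 (R = (11 + 0)*1 = 11*1 = 11)
C(A, u) = 4 + A + u (C(A, u) = (A + u) + 4 = 4 + A + u)
Z = -10 (Z = 2 - (4 - 4 - 4)*(2 - 5) = 2 - (-4)*(-3) = 2 - 1*12 = 2 - 12 = -10)
Z*R = -10*11 = -110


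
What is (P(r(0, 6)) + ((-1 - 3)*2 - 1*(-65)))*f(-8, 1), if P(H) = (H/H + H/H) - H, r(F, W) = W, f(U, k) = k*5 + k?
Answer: 318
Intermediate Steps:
f(U, k) = 6*k (f(U, k) = 5*k + k = 6*k)
P(H) = 2 - H (P(H) = (1 + 1) - H = 2 - H)
(P(r(0, 6)) + ((-1 - 3)*2 - 1*(-65)))*f(-8, 1) = ((2 - 1*6) + ((-1 - 3)*2 - 1*(-65)))*(6*1) = ((2 - 6) + (-4*2 + 65))*6 = (-4 + (-8 + 65))*6 = (-4 + 57)*6 = 53*6 = 318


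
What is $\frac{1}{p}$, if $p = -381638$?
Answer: $- \frac{1}{381638} \approx -2.6203 \cdot 10^{-6}$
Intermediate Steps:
$\frac{1}{p} = \frac{1}{-381638} = - \frac{1}{381638}$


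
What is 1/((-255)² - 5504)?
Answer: 1/59521 ≈ 1.6801e-5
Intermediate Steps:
1/((-255)² - 5504) = 1/(65025 - 5504) = 1/59521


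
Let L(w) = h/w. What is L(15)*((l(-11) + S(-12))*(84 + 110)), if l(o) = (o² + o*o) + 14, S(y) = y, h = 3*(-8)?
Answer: -378688/5 ≈ -75738.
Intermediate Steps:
h = -24
l(o) = 14 + 2*o² (l(o) = (o² + o²) + 14 = 2*o² + 14 = 14 + 2*o²)
L(w) = -24/w
L(15)*((l(-11) + S(-12))*(84 + 110)) = (-24/15)*(((14 + 2*(-11)²) - 12)*(84 + 110)) = (-24*1/15)*(((14 + 2*121) - 12)*194) = -8*((14 + 242) - 12)*194/5 = -8*(256 - 12)*194/5 = -1952*194/5 = -8/5*47336 = -378688/5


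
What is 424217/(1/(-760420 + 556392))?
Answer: -86552146076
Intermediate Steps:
424217/(1/(-760420 + 556392)) = 424217/(1/(-204028)) = 424217/(-1/204028) = 424217*(-204028) = -86552146076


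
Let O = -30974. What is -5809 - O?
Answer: 25165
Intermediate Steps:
-5809 - O = -5809 - 1*(-30974) = -5809 + 30974 = 25165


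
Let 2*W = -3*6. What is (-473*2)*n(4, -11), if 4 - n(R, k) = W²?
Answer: 72842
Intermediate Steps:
W = -9 (W = (-3*6)/2 = (½)*(-18) = -9)
n(R, k) = -77 (n(R, k) = 4 - 1*(-9)² = 4 - 1*81 = 4 - 81 = -77)
(-473*2)*n(4, -11) = -473*2*(-77) = -43*22*(-77) = -946*(-77) = 72842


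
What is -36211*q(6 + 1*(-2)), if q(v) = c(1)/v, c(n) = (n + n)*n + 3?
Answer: -181055/4 ≈ -45264.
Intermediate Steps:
c(n) = 3 + 2*n² (c(n) = (2*n)*n + 3 = 2*n² + 3 = 3 + 2*n²)
q(v) = 5/v (q(v) = (3 + 2*1²)/v = (3 + 2*1)/v = (3 + 2)/v = 5/v)
-36211*q(6 + 1*(-2)) = -181055/(6 + 1*(-2)) = -181055/(6 - 2) = -181055/4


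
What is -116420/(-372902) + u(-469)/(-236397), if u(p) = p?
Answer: 1978302127/6296636721 ≈ 0.31418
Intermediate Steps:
-116420/(-372902) + u(-469)/(-236397) = -116420/(-372902) - 469/(-236397) = -116420*(-1/372902) - 469*(-1/236397) = 58210/186451 + 67/33771 = 1978302127/6296636721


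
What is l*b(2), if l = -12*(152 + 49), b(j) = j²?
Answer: -9648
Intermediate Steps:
l = -2412 (l = -12*201 = -2412)
l*b(2) = -2412*2² = -2412*4 = -9648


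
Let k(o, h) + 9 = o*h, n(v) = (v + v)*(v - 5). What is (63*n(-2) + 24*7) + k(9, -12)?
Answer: 1815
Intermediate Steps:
n(v) = 2*v*(-5 + v) (n(v) = (2*v)*(-5 + v) = 2*v*(-5 + v))
k(o, h) = -9 + h*o (k(o, h) = -9 + o*h = -9 + h*o)
(63*n(-2) + 24*7) + k(9, -12) = (63*(2*(-2)*(-5 - 2)) + 24*7) + (-9 - 12*9) = (63*(2*(-2)*(-7)) + 168) + (-9 - 108) = (63*28 + 168) - 117 = (1764 + 168) - 117 = 1932 - 117 = 1815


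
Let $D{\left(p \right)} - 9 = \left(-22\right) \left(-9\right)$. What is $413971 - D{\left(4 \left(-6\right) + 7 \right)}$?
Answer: $413764$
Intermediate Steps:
$D{\left(p \right)} = 207$ ($D{\left(p \right)} = 9 - -198 = 9 + 198 = 207$)
$413971 - D{\left(4 \left(-6\right) + 7 \right)} = 413971 - 207 = 413764$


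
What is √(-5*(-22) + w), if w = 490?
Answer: 10*√6 ≈ 24.495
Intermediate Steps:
√(-5*(-22) + w) = √(-5*(-22) + 490) = √(110 + 490) = √600 = 10*√6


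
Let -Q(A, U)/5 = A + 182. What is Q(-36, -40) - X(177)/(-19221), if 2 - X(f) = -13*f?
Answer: -14029027/19221 ≈ -729.88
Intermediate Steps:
X(f) = 2 + 13*f (X(f) = 2 - (-13)*f = 2 + 13*f)
Q(A, U) = -910 - 5*A (Q(A, U) = -5*(A + 182) = -5*(182 + A) = -910 - 5*A)
Q(-36, -40) - X(177)/(-19221) = (-910 - 5*(-36)) - (2 + 13*177)/(-19221) = (-910 + 180) - (2 + 2301)*(-1)/19221 = -730 - 2303*(-1)/19221 = -730 - 1*(-2303/19221) = -730 + 2303/19221 = -14029027/19221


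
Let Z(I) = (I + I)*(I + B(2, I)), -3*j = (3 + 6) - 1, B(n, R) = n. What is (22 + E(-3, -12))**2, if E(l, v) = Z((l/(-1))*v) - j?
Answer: 55026724/9 ≈ 6.1141e+6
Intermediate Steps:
j = -8/3 (j = -((3 + 6) - 1)/3 = -(9 - 1)/3 = -1/3*8 = -8/3 ≈ -2.6667)
Z(I) = 2*I*(2 + I) (Z(I) = (I + I)*(I + 2) = (2*I)*(2 + I) = 2*I*(2 + I))
E(l, v) = 8/3 - 2*l*v*(2 - l*v) (E(l, v) = 2*((l/(-1))*v)*(2 + (l/(-1))*v) - 1*(-8/3) = 2*((l*(-1))*v)*(2 + (l*(-1))*v) + 8/3 = 2*((-l)*v)*(2 + (-l)*v) + 8/3 = 2*(-l*v)*(2 - l*v) + 8/3 = -2*l*v*(2 - l*v) + 8/3 = 8/3 - 2*l*v*(2 - l*v))
(22 + E(-3, -12))**2 = (22 + (8/3 + 2*(-3)*(-12)*(-2 - 3*(-12))))**2 = (22 + (8/3 + 2*(-3)*(-12)*(-2 + 36)))**2 = (22 + (8/3 + 2*(-3)*(-12)*34))**2 = (22 + (8/3 + 2448))**2 = (22 + 7352/3)**2 = (7418/3)**2 = 55026724/9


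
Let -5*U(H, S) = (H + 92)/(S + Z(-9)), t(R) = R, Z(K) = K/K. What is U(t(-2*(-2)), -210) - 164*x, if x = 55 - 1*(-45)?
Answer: -17137904/1045 ≈ -16400.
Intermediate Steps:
Z(K) = 1
x = 100 (x = 55 + 45 = 100)
U(H, S) = -(92 + H)/(5*(1 + S)) (U(H, S) = -(H + 92)/(5*(S + 1)) = -(92 + H)/(5*(1 + S)))
U(t(-2*(-2)), -210) - 164*x = (-92 - (-2)*(-2))/(5*(1 - 210)) - 164*100 = (⅕)*(-92 - 1*4)/(-209) - 16400 = (⅕)*(-1/209)*(-92 - 4) - 16400 = (⅕)*(-1/209)*(-96) - 16400 = 96/1045 - 16400 = -17137904/1045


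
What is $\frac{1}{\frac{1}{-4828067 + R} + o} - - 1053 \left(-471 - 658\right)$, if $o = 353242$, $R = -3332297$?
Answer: $- \frac{3426921682717368455}{2882583300087} \approx -1.1888 \cdot 10^{6}$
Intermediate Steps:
$\frac{1}{\frac{1}{-4828067 + R} + o} - - 1053 \left(-471 - 658\right) = \frac{1}{\frac{1}{-4828067 - 3332297} + 353242} - - 1053 \left(-471 - 658\right) = \frac{1}{\frac{1}{-8160364} + 353242} - \left(-1053\right) \left(-1129\right) = \frac{1}{- \frac{1}{8160364} + 353242} - 1188837 = \frac{1}{\frac{2882583300087}{8160364}} - 1188837 = \frac{8160364}{2882583300087} - 1188837 = - \frac{3426921682717368455}{2882583300087}$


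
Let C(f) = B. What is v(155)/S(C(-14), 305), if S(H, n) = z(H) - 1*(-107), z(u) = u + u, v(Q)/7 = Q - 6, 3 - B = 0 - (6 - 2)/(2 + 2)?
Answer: 1043/115 ≈ 9.0696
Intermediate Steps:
B = 4 (B = 3 - (0 - (6 - 2)/(2 + 2)) = 3 - (0 - 4/4) = 3 - (0 - 1*1) = 3 - (0 - 1) = 3 - 1*(-1) = 3 + 1 = 4)
C(f) = 4
v(Q) = -42 + 7*Q (v(Q) = 7*(Q - 6) = 7*(-6 + Q) = -42 + 7*Q)
z(u) = 2*u
S(H, n) = 107 + 2*H (S(H, n) = 2*H - 1*(-107) = 2*H + 107 = 107 + 2*H)
v(155)/S(C(-14), 305) = (-42 + 7*155)/(107 + 2*4) = (-42 + 1085)/(107 + 8) = 1043/115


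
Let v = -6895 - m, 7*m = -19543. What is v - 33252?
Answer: -261486/7 ≈ -37355.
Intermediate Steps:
m = -19543/7 (m = (⅐)*(-19543) = -19543/7 ≈ -2791.9)
v = -28722/7 (v = -6895 - 1*(-19543/7) = -6895 + 19543/7 = -28722/7 ≈ -4103.1)
v - 33252 = -28722/7 - 33252 = -261486/7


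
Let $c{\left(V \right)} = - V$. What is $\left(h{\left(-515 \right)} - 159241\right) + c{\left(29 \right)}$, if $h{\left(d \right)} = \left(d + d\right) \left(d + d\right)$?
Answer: $901630$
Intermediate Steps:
$h{\left(d \right)} = 4 d^{2}$ ($h{\left(d \right)} = 2 d 2 d = 4 d^{2}$)
$\left(h{\left(-515 \right)} - 159241\right) + c{\left(29 \right)} = \left(4 \left(-515\right)^{2} - 159241\right) - 29 = \left(4 \cdot 265225 - 159241\right) - 29 = \left(1060900 - 159241\right) - 29 = 901659 - 29 = 901630$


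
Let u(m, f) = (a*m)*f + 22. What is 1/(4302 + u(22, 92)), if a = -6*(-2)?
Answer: 1/28612 ≈ 3.4950e-5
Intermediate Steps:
a = 12
u(m, f) = 22 + 12*f*m (u(m, f) = (12*m)*f + 22 = 12*f*m + 22 = 22 + 12*f*m)
1/(4302 + u(22, 92)) = 1/(4302 + (22 + 12*92*22)) = 1/(4302 + (22 + 24288)) = 1/(4302 + 24310) = 1/28612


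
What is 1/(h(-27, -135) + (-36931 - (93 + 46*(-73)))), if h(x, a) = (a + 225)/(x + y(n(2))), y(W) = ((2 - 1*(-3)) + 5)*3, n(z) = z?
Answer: -1/33636 ≈ -2.9730e-5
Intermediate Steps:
y(W) = 30 (y(W) = ((2 + 3) + 5)*3 = (5 + 5)*3 = 10*3 = 30)
h(x, a) = (225 + a)/(30 + x) (h(x, a) = (a + 225)/(x + 30) = (225 + a)/(30 + x))
1/(h(-27, -135) + (-36931 - (93 + 46*(-73)))) = 1/((225 - 135)/(30 - 27) + (-36931 - (93 + 46*(-73)))) = 1/(90/3 + (-36931 - (93 - 3358))) = 1/((⅓)*90 + (-36931 - 1*(-3265))) = 1/(30 + (-36931 + 3265)) = 1/(30 - 33666) = 1/(-33636) = -1/33636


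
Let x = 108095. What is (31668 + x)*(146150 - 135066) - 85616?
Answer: 1549047476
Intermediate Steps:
(31668 + x)*(146150 - 135066) - 85616 = (31668 + 108095)*(146150 - 135066) - 85616 = 139763*11084 - 85616 = 1549133092 - 85616 = 1549047476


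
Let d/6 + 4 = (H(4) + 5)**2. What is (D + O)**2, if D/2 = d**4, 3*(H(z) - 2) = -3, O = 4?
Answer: 7387029310537728016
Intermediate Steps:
H(z) = 1 (H(z) = 2 + (1/3)*(-3) = 2 - 1 = 1)
d = 192 (d = -24 + 6*(1 + 5)**2 = -24 + 6*6**2 = -24 + 6*36 = -24 + 216 = 192)
D = 2717908992 (D = 2*192**4 = 2*1358954496 = 2717908992)
(D + O)**2 = (2717908992 + 4)**2 = 2717908996**2 = 7387029310537728016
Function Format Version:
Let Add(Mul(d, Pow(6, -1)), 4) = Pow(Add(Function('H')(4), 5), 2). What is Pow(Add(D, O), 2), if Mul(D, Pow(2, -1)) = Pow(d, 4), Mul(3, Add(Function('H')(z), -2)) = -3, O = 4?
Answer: 7387029310537728016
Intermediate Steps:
Function('H')(z) = 1 (Function('H')(z) = Add(2, Mul(Rational(1, 3), -3)) = Add(2, -1) = 1)
d = 192 (d = Add(-24, Mul(6, Pow(Add(1, 5), 2))) = Add(-24, Mul(6, Pow(6, 2))) = Add(-24, Mul(6, 36)) = Add(-24, 216) = 192)
D = 2717908992 (D = Mul(2, Pow(192, 4)) = Mul(2, 1358954496) = 2717908992)
Pow(Add(D, O), 2) = Pow(Add(2717908992, 4), 2) = Pow(2717908996, 2) = 7387029310537728016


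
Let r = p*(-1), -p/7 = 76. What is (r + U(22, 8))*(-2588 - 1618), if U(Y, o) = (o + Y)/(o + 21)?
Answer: -65016348/29 ≈ -2.2419e+6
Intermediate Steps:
p = -532 (p = -7*76 = -532)
U(Y, o) = (Y + o)/(21 + o)
r = 532 (r = -532*(-1) = 532)
(r + U(22, 8))*(-2588 - 1618) = (532 + (22 + 8)/(21 + 8))*(-2588 - 1618) = (532 + 30/29)*(-4206) = (15458/29)*(-4206) = -65016348/29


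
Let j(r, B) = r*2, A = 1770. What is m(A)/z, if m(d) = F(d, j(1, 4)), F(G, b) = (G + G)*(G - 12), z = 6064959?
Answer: 2074440/2021653 ≈ 1.0261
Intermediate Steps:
j(r, B) = 2*r
F(G, b) = 2*G*(-12 + G) (F(G, b) = (2*G)*(-12 + G) = 2*G*(-12 + G))
m(d) = 2*d*(-12 + d)
m(A)/z = (2*1770*(-12 + 1770))/6064959 = (2*1770*1758)*(1/6064959) = 6223320*(1/6064959) = 2074440/2021653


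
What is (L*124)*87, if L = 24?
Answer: 258912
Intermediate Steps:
(L*124)*87 = (24*124)*87 = 2976*87 = 258912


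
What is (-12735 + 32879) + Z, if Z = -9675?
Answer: 10469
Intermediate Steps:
(-12735 + 32879) + Z = (-12735 + 32879) - 9675 = 20144 - 9675 = 10469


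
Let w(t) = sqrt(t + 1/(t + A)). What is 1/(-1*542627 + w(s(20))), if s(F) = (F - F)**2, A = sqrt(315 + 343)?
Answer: -105130829793325791014/57046826778262994000553777 - 294444061129*658**(3/4)/57046826778262994000553777 - 542627*sqrt(658)/57046826778262994000553777 - 658**(1/4)/57046826778262994000553777 ≈ -1.8429e-6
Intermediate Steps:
A = sqrt(658) ≈ 25.652
s(F) = 0 (s(F) = 0**2 = 0)
w(t) = sqrt(t + 1/(t + sqrt(658)))
1/(-1*542627 + w(s(20))) = 1/(-1*542627 + sqrt((1 + 0*(0 + sqrt(658)))/(0 + sqrt(658)))) = 1/(-542627 + sqrt((1 + 0*sqrt(658))/(sqrt(658)))) = 1/(-542627 + sqrt((sqrt(658)/658)*(1 + 0))) = 1/(-542627 + sqrt((sqrt(658)/658)*1)) = 1/(-542627 + sqrt(sqrt(658)/658)) = 1/(-542627 + 658**(3/4)/658)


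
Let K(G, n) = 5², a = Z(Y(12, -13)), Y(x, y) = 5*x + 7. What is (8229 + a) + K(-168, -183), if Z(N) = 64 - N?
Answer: 8251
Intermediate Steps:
Y(x, y) = 7 + 5*x
a = -3 (a = 64 - (7 + 5*12) = 64 - (7 + 60) = 64 - 1*67 = 64 - 67 = -3)
K(G, n) = 25
(8229 + a) + K(-168, -183) = (8229 - 3) + 25 = 8226 + 25 = 8251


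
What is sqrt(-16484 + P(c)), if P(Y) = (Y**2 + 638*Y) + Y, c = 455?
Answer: sqrt(481286) ≈ 693.75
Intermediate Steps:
P(Y) = Y**2 + 639*Y
sqrt(-16484 + P(c)) = sqrt(-16484 + 455*(639 + 455)) = sqrt(-16484 + 455*1094) = sqrt(-16484 + 497770) = sqrt(481286)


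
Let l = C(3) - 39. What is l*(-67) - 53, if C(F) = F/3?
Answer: 2493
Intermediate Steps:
C(F) = F/3 (C(F) = F*(⅓) = F/3)
l = -38 (l = (⅓)*3 - 39 = 1 - 39 = -38)
l*(-67) - 53 = -38*(-67) - 53 = 2546 - 53 = 2493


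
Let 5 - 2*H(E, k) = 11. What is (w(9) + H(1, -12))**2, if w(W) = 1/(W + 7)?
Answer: 2209/256 ≈ 8.6289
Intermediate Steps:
H(E, k) = -3 (H(E, k) = 5/2 - 1/2*11 = 5/2 - 11/2 = -3)
w(W) = 1/(7 + W)
(w(9) + H(1, -12))**2 = (1/(7 + 9) - 3)**2 = (1/16 - 3)**2 = (-47/16)**2 = 2209/256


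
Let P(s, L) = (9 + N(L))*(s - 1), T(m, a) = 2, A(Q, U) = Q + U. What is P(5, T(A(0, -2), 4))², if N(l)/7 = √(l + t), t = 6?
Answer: 7568 + 4032*√2 ≈ 13270.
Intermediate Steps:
N(l) = 7*√(6 + l) (N(l) = 7*√(l + 6) = 7*√(6 + l))
P(s, L) = (-1 + s)*(9 + 7*√(6 + L)) (P(s, L) = (9 + 7*√(6 + L))*(s - 1) = (9 + 7*√(6 + L))*(-1 + s) = (-1 + s)*(9 + 7*√(6 + L)))
P(5, T(A(0, -2), 4))² = (-9 - 7*√(6 + 2) + 9*5 + 7*5*√(6 + 2))² = (-9 - 14*√2 + 45 + 7*5*√8)² = (-9 - 14*√2 + 45 + 7*5*(2*√2))² = (-9 - 14*√2 + 45 + 70*√2)² = (36 + 56*√2)²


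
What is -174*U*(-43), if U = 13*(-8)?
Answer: -778128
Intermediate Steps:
U = -104
-174*U*(-43) = -174*(-104)*(-43) = 18096*(-43) = -778128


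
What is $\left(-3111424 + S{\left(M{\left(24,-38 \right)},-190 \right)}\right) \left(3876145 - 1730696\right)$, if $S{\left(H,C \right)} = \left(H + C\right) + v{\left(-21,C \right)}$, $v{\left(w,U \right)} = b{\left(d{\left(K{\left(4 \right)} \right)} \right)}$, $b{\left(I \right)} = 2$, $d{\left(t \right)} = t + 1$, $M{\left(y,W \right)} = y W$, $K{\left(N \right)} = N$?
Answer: $-6677761503276$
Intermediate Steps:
$M{\left(y,W \right)} = W y$
$d{\left(t \right)} = 1 + t$
$v{\left(w,U \right)} = 2$
$S{\left(H,C \right)} = 2 + C + H$ ($S{\left(H,C \right)} = \left(H + C\right) + 2 = \left(C + H\right) + 2 = 2 + C + H$)
$\left(-3111424 + S{\left(M{\left(24,-38 \right)},-190 \right)}\right) \left(3876145 - 1730696\right) = \left(-3111424 - 1100\right) \left(3876145 - 1730696\right) = \left(-3111424 - 1100\right) 2145449 = \left(-3112524\right) 2145449 = -6677761503276$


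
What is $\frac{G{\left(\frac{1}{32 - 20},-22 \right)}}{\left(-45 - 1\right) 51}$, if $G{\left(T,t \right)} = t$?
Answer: $\frac{11}{1173} \approx 0.0093777$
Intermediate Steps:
$\frac{G{\left(\frac{1}{32 - 20},-22 \right)}}{\left(-45 - 1\right) 51} = - \frac{22}{\left(-45 - 1\right) 51} = - \frac{22}{\left(-46\right) 51} = - \frac{22}{-2346} = \left(-22\right) \left(- \frac{1}{2346}\right) = \frac{11}{1173}$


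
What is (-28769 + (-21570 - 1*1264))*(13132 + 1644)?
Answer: -762485928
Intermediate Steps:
(-28769 + (-21570 - 1*1264))*(13132 + 1644) = (-28769 + (-21570 - 1264))*14776 = (-28769 - 22834)*14776 = -51603*14776 = -762485928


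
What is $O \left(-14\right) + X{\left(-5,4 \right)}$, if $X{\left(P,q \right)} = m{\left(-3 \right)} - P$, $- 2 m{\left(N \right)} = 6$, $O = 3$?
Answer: $-40$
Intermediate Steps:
$m{\left(N \right)} = -3$ ($m{\left(N \right)} = \left(- \frac{1}{2}\right) 6 = -3$)
$X{\left(P,q \right)} = -3 - P$
$O \left(-14\right) + X{\left(-5,4 \right)} = 3 \left(-14\right) - -2 = -42 + \left(-3 + 5\right) = -42 + 2 = -40$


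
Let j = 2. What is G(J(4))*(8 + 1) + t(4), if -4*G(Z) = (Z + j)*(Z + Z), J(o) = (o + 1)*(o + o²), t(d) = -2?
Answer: -45902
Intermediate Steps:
J(o) = (1 + o)*(o + o²)
G(Z) = -Z*(2 + Z)/2 (G(Z) = -(Z + 2)*(Z + Z)/4 = -(2 + Z)*2*Z/4 = -Z*(2 + Z)/2)
G(J(4))*(8 + 1) + t(4) = (-4*(1 + 4² + 2*4)*(2 + 4*(1 + 4² + 2*4))/2)*(8 + 1) - 2 = -4*(1 + 16 + 8)*(2 + 4*(1 + 16 + 8))/2*9 - 2 = -4*25*(2 + 4*25)/2*9 - 2 = -½*100*(2 + 100)*9 - 2 = -½*100*102*9 - 2 = -5100*9 - 2 = -45900 - 2 = -45902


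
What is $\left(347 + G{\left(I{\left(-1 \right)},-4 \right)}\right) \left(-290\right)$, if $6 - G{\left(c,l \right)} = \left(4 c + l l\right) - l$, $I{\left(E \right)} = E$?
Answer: $-97730$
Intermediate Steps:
$G{\left(c,l \right)} = 6 + l - l^{2} - 4 c$ ($G{\left(c,l \right)} = 6 - \left(\left(4 c + l l\right) - l\right) = 6 - \left(\left(4 c + l^{2}\right) - l\right) = 6 - \left(\left(l^{2} + 4 c\right) - l\right) = 6 - \left(l^{2} - l + 4 c\right) = 6 + l - l^{2} - 4 c$)
$\left(347 + G{\left(I{\left(-1 \right)},-4 \right)}\right) \left(-290\right) = \left(347 - 10\right) \left(-290\right) = 337 \left(-290\right) = -97730$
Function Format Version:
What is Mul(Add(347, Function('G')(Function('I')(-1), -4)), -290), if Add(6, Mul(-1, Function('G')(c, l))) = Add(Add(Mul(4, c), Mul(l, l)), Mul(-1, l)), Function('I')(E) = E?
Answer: -97730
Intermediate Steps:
Function('G')(c, l) = Add(6, l, Mul(-1, Pow(l, 2)), Mul(-4, c)) (Function('G')(c, l) = Add(6, Mul(-1, Add(Add(Mul(4, c), Mul(l, l)), Mul(-1, l)))) = Add(6, Mul(-1, Add(Add(Mul(4, c), Pow(l, 2)), Mul(-1, l)))) = Add(6, Mul(-1, Add(Add(Pow(l, 2), Mul(4, c)), Mul(-1, l)))) = Add(6, Mul(-1, Add(Pow(l, 2), Mul(-1, l), Mul(4, c)))) = Add(6, Add(l, Mul(-1, Pow(l, 2)), Mul(-4, c))) = Add(6, l, Mul(-1, Pow(l, 2)), Mul(-4, c)))
Mul(Add(347, Function('G')(Function('I')(-1), -4)), -290) = Mul(Add(347, Add(6, -4, Mul(-1, Pow(-4, 2)), Mul(-4, -1))), -290) = Mul(Add(347, Add(6, -4, Mul(-1, 16), 4)), -290) = Mul(Add(347, Add(6, -4, -16, 4)), -290) = Mul(Add(347, -10), -290) = Mul(337, -290) = -97730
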